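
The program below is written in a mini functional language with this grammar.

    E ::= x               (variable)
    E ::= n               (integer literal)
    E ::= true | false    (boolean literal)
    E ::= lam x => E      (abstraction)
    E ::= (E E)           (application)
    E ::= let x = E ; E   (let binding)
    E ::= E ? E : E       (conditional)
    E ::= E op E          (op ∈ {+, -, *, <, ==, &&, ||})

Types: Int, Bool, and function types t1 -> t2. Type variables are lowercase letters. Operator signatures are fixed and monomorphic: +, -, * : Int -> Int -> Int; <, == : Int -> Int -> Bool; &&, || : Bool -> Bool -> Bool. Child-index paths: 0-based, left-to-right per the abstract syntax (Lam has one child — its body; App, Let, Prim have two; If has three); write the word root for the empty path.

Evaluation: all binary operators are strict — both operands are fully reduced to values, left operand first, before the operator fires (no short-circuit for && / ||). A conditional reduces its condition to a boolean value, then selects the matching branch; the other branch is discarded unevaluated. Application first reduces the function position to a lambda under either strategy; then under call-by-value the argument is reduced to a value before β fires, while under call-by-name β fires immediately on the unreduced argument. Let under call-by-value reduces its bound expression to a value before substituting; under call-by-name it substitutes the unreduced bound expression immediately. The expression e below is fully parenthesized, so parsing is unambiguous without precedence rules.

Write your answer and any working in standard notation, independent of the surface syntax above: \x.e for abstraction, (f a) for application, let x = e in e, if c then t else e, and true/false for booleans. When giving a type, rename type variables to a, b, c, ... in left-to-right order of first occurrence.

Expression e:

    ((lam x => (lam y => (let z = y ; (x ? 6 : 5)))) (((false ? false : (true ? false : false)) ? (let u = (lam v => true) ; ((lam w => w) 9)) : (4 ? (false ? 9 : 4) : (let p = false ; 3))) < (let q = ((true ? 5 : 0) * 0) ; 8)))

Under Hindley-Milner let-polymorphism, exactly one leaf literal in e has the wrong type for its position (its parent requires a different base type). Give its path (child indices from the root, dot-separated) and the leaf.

Working:
y : b
let z : b
x : a
  unify a ~ Bool
  unify Int ~ Int
\y._ : b -> Int
\x._ : Bool -> b -> Int
  unify Bool ~ Bool
  unify Bool ~ Bool
  unify Bool ~ Bool
  unify Bool ~ Bool
  unify Bool ~ Bool
\v._ : c -> Bool
let u : forall. c -> Bool
w : d
\w._ : d -> d
  unify d -> d ~ Int -> e
  unify d ~ Int
  unify Int ~ e
_ _ : Int
  unify Int ~ Bool
  FAIL: mismatch Int ~ Bool

Answer: 1.0.2.0 : 4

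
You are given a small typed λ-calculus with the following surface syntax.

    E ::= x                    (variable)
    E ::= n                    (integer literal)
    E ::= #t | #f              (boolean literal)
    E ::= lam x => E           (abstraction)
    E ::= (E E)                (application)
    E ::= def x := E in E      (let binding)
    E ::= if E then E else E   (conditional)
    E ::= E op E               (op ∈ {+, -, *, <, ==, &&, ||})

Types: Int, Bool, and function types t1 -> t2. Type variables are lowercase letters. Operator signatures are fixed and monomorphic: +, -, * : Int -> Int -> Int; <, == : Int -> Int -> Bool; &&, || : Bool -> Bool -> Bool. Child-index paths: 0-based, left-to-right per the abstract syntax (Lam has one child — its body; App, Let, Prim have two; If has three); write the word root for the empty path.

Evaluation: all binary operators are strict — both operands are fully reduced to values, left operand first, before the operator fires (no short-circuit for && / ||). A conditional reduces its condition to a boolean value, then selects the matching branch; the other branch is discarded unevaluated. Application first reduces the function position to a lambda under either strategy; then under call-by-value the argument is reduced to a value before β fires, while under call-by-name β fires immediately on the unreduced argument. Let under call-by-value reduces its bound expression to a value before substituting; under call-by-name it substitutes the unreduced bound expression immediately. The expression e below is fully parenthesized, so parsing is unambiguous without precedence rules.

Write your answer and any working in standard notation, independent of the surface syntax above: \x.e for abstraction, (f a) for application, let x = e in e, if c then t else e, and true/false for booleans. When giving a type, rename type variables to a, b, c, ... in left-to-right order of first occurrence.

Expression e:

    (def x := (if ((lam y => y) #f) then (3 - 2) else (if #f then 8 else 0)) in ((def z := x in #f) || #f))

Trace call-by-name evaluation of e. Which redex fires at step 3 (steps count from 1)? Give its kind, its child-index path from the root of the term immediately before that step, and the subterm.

Trace:
step 0: (let x = (if ((\y.y) false) then (3 - 2) else (if false then 8 else 0)) in ((let z = x in false) || false))
step 1: [let@root] ((let z = (if ((\y.y) false) then (3 - 2) else (if false then 8 else 0)) in false) || false)
step 2: [let@0] (false || false)
step 3: [delta@root] false

Answer: delta at root : (false || false)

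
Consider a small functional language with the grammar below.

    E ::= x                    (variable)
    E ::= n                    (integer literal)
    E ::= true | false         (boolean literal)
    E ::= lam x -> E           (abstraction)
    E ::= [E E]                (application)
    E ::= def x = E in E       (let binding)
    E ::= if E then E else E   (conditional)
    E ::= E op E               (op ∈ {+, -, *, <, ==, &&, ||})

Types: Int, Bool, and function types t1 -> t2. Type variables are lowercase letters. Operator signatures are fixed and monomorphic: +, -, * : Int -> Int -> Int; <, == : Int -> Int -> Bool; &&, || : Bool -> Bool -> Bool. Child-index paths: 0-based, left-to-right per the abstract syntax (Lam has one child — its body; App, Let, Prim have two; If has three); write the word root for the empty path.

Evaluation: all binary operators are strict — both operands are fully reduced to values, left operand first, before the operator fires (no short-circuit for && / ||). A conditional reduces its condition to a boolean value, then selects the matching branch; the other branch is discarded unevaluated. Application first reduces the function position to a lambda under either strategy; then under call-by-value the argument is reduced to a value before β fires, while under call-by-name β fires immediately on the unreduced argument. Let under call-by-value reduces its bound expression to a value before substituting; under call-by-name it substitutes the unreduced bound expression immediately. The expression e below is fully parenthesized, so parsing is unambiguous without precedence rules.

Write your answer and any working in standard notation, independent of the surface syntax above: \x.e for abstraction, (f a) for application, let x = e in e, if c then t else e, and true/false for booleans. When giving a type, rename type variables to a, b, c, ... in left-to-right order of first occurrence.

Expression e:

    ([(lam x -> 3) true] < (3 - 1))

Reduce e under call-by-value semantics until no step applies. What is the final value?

Derivation:
step 0: (((\x.3) true) < (3 - 1))
step 1: [beta@0] (3 < (3 - 1))
step 2: [delta@1] (3 < 2)
step 3: [delta@root] false

Answer: false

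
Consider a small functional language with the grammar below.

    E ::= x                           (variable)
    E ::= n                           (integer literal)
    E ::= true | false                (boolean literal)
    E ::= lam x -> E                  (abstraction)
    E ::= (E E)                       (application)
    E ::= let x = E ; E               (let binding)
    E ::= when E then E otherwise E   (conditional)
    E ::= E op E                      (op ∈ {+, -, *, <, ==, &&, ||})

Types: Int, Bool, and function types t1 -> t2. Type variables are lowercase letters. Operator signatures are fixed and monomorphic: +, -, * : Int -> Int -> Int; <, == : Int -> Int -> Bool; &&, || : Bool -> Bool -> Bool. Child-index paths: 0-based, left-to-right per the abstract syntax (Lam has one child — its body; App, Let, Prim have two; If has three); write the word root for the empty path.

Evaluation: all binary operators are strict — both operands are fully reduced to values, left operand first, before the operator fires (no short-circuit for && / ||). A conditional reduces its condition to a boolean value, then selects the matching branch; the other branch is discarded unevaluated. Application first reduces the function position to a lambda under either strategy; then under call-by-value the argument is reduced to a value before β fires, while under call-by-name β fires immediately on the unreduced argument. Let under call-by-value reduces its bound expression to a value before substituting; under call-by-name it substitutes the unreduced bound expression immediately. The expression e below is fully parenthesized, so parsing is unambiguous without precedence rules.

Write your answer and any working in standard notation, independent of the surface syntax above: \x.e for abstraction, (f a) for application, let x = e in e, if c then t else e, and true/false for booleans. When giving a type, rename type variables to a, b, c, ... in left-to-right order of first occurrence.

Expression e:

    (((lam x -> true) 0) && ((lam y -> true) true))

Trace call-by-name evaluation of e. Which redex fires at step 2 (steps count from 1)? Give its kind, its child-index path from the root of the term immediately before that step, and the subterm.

Answer: beta at 1 : ((\y.true) true)

Derivation:
step 0: (((\x.true) 0) && ((\y.true) true))
step 1: [beta@0] (true && ((\y.true) true))
step 2: [beta@1] (true && true)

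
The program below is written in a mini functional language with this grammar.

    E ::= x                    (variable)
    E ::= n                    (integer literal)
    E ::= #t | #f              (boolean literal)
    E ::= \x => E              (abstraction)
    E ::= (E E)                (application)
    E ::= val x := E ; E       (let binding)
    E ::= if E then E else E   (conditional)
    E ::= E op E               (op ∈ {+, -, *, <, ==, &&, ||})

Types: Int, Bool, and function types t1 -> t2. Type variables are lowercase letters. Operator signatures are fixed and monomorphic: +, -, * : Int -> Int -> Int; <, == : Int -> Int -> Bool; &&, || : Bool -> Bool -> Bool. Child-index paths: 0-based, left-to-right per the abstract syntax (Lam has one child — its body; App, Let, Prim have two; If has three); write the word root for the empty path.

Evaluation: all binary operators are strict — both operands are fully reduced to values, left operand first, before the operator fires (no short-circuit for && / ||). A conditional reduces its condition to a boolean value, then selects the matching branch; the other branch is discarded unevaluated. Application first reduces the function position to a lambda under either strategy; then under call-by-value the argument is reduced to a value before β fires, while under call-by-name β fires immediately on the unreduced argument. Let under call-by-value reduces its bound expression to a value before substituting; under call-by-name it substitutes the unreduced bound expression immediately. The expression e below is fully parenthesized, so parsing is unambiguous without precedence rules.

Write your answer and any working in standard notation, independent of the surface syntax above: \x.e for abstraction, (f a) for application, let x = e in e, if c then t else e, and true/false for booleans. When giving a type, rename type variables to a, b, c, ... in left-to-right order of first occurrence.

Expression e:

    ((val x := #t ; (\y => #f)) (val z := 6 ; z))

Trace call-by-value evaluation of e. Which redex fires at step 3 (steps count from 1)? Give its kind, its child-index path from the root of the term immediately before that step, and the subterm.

Answer: beta at root : ((\y.false) 6)

Working:
step 0: ((let x = true in (\y.false)) (let z = 6 in z))
step 1: [let@0] ((\y.false) (let z = 6 in z))
step 2: [let@1] ((\y.false) 6)
step 3: [beta@root] false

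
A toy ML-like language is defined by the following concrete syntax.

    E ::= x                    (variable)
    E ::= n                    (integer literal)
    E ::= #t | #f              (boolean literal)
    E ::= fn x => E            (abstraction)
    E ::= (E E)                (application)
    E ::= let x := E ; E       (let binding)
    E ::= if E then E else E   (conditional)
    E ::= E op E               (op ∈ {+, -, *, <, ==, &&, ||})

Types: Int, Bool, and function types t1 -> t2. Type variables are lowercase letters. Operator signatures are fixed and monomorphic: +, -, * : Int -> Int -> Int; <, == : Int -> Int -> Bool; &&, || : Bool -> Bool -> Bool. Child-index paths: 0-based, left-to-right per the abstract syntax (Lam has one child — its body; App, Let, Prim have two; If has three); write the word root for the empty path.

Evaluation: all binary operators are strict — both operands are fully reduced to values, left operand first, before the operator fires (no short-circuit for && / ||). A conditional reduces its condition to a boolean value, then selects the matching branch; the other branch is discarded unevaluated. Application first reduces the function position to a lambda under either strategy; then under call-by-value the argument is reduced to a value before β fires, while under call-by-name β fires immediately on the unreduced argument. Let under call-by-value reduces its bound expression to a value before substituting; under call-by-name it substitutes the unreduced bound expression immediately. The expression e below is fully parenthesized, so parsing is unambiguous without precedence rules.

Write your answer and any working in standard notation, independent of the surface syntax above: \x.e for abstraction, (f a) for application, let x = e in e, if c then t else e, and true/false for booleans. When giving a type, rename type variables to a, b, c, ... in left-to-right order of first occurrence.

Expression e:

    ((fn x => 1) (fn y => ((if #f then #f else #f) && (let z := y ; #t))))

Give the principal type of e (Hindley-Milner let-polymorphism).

Answer: Int

Derivation:
\x._ : a -> Int
  unify Bool ~ Bool
  unify Bool ~ Bool
  unify Bool ~ Bool
y : b
let z : b
  unify Bool ~ Bool
\y._ : b -> Bool
  unify a -> Int ~ (b -> Bool) -> c
  unify a ~ b -> Bool
  unify Int ~ c
_ _ : Int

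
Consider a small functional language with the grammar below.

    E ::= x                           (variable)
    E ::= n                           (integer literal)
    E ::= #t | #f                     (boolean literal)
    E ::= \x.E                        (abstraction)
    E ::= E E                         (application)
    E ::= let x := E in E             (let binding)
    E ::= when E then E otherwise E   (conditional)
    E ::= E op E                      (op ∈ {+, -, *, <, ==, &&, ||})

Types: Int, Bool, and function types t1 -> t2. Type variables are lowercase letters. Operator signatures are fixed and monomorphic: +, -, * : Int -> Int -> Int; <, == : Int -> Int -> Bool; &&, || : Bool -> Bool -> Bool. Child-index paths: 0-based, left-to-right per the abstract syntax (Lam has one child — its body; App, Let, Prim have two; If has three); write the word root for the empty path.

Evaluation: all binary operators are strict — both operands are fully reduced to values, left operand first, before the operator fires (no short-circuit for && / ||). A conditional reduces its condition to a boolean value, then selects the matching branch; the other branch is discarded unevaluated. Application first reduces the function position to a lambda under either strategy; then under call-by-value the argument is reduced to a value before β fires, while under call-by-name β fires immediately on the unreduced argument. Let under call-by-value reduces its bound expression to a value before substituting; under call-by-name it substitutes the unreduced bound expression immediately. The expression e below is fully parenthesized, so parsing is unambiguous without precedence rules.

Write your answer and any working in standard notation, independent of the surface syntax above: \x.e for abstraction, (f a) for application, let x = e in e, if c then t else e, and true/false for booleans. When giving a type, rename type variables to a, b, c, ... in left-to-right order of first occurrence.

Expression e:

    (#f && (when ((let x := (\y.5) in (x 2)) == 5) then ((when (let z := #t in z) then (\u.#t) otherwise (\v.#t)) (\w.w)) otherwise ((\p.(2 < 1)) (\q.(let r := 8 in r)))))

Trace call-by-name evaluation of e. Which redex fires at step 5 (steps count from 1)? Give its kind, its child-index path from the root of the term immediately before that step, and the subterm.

Trace:
step 0: (false && (if ((let x = (\y.5) in (x 2)) == 5) then ((if (let z = true in z) then (\u.true) else (\v.true)) (\w.w)) else ((\p.(2 < 1)) (\q.(let r = 8 in r)))))
step 1: [let@1.0.0] (false && (if (((\y.5) 2) == 5) then ((if (let z = true in z) then (\u.true) else (\v.true)) (\w.w)) else ((\p.(2 < 1)) (\q.(let r = 8 in r)))))
step 2: [beta@1.0.0] (false && (if (5 == 5) then ((if (let z = true in z) then (\u.true) else (\v.true)) (\w.w)) else ((\p.(2 < 1)) (\q.(let r = 8 in r)))))
step 3: [delta@1.0] (false && (if true then ((if (let z = true in z) then (\u.true) else (\v.true)) (\w.w)) else ((\p.(2 < 1)) (\q.(let r = 8 in r)))))
step 4: [if@1] (false && ((if (let z = true in z) then (\u.true) else (\v.true)) (\w.w)))
step 5: [let@1.0.0] (false && ((if true then (\u.true) else (\v.true)) (\w.w)))

Answer: let at 1.0.0 : (let z = true in z)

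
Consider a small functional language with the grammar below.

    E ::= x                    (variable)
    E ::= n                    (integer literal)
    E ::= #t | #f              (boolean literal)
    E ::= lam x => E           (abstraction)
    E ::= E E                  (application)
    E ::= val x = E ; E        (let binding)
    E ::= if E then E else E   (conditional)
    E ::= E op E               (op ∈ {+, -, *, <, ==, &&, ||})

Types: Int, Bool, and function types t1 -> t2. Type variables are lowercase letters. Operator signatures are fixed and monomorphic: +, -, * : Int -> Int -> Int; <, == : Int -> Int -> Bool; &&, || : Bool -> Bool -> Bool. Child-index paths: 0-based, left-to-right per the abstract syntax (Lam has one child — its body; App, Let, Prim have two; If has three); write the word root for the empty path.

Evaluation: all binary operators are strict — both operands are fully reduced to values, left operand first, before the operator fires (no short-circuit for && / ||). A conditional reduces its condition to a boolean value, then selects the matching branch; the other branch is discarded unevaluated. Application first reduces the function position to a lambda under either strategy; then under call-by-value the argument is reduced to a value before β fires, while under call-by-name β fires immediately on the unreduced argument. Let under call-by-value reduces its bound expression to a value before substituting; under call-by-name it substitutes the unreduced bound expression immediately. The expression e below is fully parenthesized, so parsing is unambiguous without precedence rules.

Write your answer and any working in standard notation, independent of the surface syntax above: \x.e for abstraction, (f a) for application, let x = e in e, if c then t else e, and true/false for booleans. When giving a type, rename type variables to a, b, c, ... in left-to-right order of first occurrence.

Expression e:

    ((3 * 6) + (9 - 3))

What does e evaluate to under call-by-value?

Answer: 24

Derivation:
step 0: ((3 * 6) + (9 - 3))
step 1: [delta@0] (18 + (9 - 3))
step 2: [delta@1] (18 + 6)
step 3: [delta@root] 24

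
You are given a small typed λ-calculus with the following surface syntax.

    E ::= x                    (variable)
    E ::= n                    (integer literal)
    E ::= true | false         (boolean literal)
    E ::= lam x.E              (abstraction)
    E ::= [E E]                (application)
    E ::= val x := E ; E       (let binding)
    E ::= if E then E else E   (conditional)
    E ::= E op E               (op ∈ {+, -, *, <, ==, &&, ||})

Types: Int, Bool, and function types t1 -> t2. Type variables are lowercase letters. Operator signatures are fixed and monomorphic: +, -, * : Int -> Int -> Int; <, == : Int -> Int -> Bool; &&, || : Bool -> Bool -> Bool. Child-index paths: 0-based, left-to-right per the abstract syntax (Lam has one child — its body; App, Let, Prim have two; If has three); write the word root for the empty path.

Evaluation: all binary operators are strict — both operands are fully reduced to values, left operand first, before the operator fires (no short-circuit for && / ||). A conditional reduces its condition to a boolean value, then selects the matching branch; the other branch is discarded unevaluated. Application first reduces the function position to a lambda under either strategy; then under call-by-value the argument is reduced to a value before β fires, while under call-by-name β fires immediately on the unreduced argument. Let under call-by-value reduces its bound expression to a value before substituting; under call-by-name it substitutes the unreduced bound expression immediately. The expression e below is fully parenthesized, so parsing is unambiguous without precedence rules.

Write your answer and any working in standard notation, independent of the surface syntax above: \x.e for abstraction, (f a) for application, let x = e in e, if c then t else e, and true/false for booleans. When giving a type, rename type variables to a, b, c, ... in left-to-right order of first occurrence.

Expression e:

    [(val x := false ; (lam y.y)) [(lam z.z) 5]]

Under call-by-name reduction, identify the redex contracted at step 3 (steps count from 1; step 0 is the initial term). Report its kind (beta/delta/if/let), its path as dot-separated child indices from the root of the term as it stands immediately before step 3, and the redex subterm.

Trace:
step 0: ((let x = false in (\y.y)) ((\z.z) 5))
step 1: [let@0] ((\y.y) ((\z.z) 5))
step 2: [beta@root] ((\z.z) 5)
step 3: [beta@root] 5

Answer: beta at root : ((\z.z) 5)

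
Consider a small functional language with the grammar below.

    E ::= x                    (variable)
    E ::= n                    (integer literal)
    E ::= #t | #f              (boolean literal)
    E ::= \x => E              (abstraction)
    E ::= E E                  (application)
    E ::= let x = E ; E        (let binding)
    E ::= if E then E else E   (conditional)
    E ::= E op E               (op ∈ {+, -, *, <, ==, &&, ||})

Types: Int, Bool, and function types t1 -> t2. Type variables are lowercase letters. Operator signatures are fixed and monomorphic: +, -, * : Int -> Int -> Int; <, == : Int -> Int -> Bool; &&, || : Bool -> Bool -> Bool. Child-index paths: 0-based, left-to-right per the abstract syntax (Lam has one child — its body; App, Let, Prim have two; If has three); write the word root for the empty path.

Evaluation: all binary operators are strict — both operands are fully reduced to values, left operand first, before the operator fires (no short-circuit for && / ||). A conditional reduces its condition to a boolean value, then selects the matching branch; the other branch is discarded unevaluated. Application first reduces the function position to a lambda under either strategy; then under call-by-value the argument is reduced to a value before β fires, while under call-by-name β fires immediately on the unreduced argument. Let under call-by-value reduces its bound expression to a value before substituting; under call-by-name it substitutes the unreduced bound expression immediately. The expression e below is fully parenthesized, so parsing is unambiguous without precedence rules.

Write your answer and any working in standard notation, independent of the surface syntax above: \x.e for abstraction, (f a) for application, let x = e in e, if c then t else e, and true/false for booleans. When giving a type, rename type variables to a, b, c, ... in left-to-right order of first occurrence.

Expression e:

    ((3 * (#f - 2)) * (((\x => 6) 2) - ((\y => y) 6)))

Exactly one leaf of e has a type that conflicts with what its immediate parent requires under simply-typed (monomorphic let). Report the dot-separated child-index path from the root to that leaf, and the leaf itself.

Answer: 0.1.0 : false

Working:
  unify Int ~ Int
  unify Bool ~ Int
  FAIL: mismatch Bool ~ Int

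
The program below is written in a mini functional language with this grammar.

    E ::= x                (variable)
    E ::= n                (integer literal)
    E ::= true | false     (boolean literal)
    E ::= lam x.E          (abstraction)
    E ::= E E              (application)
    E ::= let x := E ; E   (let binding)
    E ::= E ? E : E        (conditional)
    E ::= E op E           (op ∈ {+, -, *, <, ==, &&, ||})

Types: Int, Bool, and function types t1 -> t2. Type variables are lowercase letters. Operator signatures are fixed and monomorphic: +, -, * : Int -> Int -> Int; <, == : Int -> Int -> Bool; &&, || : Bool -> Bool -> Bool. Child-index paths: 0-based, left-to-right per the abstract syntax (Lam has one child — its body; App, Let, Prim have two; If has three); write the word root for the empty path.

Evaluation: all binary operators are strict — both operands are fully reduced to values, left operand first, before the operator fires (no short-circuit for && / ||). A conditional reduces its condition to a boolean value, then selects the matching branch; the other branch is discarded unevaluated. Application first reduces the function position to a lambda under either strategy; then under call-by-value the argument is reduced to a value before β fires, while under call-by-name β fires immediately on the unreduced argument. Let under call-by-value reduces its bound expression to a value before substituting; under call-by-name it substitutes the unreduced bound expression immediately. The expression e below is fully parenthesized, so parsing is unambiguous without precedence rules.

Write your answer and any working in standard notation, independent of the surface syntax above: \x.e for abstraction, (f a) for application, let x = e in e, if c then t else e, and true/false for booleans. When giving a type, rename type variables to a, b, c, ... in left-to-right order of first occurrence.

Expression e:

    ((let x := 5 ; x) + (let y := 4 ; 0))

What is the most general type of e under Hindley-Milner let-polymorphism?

Derivation:
let x : Int
x : Int
  unify Int ~ Int
let y : Int
  unify Int ~ Int

Answer: Int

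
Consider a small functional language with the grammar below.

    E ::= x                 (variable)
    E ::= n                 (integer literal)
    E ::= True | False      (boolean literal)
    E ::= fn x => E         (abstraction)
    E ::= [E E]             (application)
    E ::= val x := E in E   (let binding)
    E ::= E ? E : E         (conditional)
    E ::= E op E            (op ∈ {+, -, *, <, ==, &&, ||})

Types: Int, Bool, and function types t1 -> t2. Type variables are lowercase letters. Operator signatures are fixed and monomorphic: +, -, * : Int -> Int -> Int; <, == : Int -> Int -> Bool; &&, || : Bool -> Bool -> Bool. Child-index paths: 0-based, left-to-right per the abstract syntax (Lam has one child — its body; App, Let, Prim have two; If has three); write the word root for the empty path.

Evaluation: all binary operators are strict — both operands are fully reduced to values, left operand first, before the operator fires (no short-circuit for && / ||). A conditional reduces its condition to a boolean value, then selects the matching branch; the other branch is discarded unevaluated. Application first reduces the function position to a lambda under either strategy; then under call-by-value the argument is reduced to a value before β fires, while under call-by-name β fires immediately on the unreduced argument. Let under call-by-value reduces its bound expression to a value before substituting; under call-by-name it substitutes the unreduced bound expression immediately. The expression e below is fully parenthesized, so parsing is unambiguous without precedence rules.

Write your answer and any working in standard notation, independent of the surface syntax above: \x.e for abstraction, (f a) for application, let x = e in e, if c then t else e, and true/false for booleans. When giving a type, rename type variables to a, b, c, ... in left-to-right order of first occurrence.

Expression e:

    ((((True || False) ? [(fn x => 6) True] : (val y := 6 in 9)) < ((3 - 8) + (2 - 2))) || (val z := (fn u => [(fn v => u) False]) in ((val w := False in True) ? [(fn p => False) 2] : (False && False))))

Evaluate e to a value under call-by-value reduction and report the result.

Answer: false

Trace:
step 0: (((if (true || false) then ((\x.6) true) else (let y = 6 in 9)) < ((3 - 8) + (2 - 2))) || (let z = (\u.((\v.u) false)) in (if (let w = false in true) then ((\p.false) 2) else (false && false))))
step 1: [delta@0.0.0] (((if true then ((\x.6) true) else (let y = 6 in 9)) < ((3 - 8) + (2 - 2))) || (let z = (\u.((\v.u) false)) in (if (let w = false in true) then ((\p.false) 2) else (false && false))))
step 2: [if@0.0] ((((\x.6) true) < ((3 - 8) + (2 - 2))) || (let z = (\u.((\v.u) false)) in (if (let w = false in true) then ((\p.false) 2) else (false && false))))
step 3: [beta@0.0] ((6 < ((3 - 8) + (2 - 2))) || (let z = (\u.((\v.u) false)) in (if (let w = false in true) then ((\p.false) 2) else (false && false))))
step 4: [delta@0.1.0] ((6 < (-5 + (2 - 2))) || (let z = (\u.((\v.u) false)) in (if (let w = false in true) then ((\p.false) 2) else (false && false))))
step 5: [delta@0.1.1] ((6 < (-5 + 0)) || (let z = (\u.((\v.u) false)) in (if (let w = false in true) then ((\p.false) 2) else (false && false))))
step 6: [delta@0.1] ((6 < -5) || (let z = (\u.((\v.u) false)) in (if (let w = false in true) then ((\p.false) 2) else (false && false))))
step 7: [delta@0] (false || (let z = (\u.((\v.u) false)) in (if (let w = false in true) then ((\p.false) 2) else (false && false))))
step 8: [let@1] (false || (if (let w = false in true) then ((\p.false) 2) else (false && false)))
step 9: [let@1.0] (false || (if true then ((\p.false) 2) else (false && false)))
step 10: [if@1] (false || ((\p.false) 2))
step 11: [beta@1] (false || false)
step 12: [delta@root] false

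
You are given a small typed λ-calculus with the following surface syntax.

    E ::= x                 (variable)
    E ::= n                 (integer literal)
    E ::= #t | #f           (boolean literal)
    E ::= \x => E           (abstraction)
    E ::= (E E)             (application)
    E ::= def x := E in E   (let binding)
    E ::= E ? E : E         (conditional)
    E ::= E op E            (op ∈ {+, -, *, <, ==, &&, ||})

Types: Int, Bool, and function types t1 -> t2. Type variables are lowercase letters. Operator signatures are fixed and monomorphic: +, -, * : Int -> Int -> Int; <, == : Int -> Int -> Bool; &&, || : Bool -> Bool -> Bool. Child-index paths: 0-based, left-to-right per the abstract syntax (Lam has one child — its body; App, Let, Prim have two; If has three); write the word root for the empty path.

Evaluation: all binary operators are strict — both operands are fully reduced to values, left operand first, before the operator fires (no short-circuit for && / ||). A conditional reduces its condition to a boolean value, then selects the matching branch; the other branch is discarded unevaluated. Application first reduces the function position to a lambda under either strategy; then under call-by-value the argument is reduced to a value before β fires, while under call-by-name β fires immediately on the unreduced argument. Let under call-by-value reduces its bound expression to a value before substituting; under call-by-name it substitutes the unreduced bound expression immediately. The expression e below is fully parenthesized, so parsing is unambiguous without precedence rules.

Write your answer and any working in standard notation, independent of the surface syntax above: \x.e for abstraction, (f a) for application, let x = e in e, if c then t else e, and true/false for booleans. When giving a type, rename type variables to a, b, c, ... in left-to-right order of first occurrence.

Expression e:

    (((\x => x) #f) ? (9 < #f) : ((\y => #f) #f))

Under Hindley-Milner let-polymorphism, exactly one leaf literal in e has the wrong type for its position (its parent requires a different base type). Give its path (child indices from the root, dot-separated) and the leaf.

Working:
x : a
\x._ : a -> a
  unify a -> a ~ Bool -> b
  unify a ~ Bool
  unify Bool ~ b
_ _ : Bool
  unify Bool ~ Bool
  unify Int ~ Int
  unify Bool ~ Int
  FAIL: mismatch Bool ~ Int

Answer: 1.1 : false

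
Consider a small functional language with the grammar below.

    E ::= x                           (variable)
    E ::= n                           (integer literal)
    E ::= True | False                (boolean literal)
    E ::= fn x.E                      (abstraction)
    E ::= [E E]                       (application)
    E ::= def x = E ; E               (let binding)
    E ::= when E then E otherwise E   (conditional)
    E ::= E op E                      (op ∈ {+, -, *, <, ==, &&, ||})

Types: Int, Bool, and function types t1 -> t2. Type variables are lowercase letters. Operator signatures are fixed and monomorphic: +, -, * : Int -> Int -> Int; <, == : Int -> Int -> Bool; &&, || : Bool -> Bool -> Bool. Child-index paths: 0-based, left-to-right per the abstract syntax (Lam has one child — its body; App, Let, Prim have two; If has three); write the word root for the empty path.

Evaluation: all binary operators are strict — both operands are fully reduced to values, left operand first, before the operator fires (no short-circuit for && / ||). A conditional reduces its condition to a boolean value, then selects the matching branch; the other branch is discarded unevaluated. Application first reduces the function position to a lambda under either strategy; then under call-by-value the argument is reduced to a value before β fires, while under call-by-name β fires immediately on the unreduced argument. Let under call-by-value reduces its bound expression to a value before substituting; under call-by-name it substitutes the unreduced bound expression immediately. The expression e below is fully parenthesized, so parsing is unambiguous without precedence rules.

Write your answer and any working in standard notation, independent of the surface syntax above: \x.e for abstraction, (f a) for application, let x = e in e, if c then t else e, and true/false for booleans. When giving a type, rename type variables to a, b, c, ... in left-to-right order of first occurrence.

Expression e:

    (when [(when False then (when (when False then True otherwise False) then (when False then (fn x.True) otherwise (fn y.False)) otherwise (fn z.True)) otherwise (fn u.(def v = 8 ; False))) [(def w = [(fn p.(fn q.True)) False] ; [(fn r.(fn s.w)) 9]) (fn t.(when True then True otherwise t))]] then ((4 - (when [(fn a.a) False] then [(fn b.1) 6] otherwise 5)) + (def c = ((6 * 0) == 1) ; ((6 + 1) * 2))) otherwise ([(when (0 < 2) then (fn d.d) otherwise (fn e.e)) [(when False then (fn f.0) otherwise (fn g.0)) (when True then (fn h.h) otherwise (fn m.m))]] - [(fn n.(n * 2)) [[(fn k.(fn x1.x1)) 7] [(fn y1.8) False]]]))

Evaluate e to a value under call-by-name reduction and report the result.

Answer: -16

Derivation:
step 0: (if ((if false then (if (if false then true else false) then (if false then (\x.true) else (\y.false)) else (\z.true)) else (\u.(let v = 8 in false))) ((let w = ((\p.(\q.true)) false) in ((\r.(\s.w)) 9)) (\t.(if true then true else t)))) then ((4 - (if ((\a.a) false) then ((\b.1) 6) else 5)) + (let c = ((6 * 0) == 1) in ((6 + 1) * 2))) else (((if (0 < 2) then (\d.d) else (\e.e)) ((if false then (\f.0) else (\g.0)) (if true then (\h.h) else (\m.m)))) - ((\n.(n * 2)) (((\k.(\x1.x1)) 7) ((\y1.8) false)))))
step 1: [if@0.0] (if ((\u.(let v = 8 in false)) ((let w = ((\p.(\q.true)) false) in ((\r.(\s.w)) 9)) (\t.(if true then true else t)))) then ((4 - (if ((\a.a) false) then ((\b.1) 6) else 5)) + (let c = ((6 * 0) == 1) in ((6 + 1) * 2))) else (((if (0 < 2) then (\d.d) else (\e.e)) ((if false then (\f.0) else (\g.0)) (if true then (\h.h) else (\m.m)))) - ((\n.(n * 2)) (((\k.(\x1.x1)) 7) ((\y1.8) false)))))
step 2: [beta@0] (if (let v = 8 in false) then ((4 - (if ((\a.a) false) then ((\b.1) 6) else 5)) + (let c = ((6 * 0) == 1) in ((6 + 1) * 2))) else (((if (0 < 2) then (\d.d) else (\e.e)) ((if false then (\f.0) else (\g.0)) (if true then (\h.h) else (\m.m)))) - ((\n.(n * 2)) (((\k.(\x1.x1)) 7) ((\y1.8) false)))))
step 3: [let@0] (if false then ((4 - (if ((\a.a) false) then ((\b.1) 6) else 5)) + (let c = ((6 * 0) == 1) in ((6 + 1) * 2))) else (((if (0 < 2) then (\d.d) else (\e.e)) ((if false then (\f.0) else (\g.0)) (if true then (\h.h) else (\m.m)))) - ((\n.(n * 2)) (((\k.(\x1.x1)) 7) ((\y1.8) false)))))
step 4: [if@root] (((if (0 < 2) then (\d.d) else (\e.e)) ((if false then (\f.0) else (\g.0)) (if true then (\h.h) else (\m.m)))) - ((\n.(n * 2)) (((\k.(\x1.x1)) 7) ((\y1.8) false))))
step 5: [delta@0.0.0] (((if true then (\d.d) else (\e.e)) ((if false then (\f.0) else (\g.0)) (if true then (\h.h) else (\m.m)))) - ((\n.(n * 2)) (((\k.(\x1.x1)) 7) ((\y1.8) false))))
step 6: [if@0.0] (((\d.d) ((if false then (\f.0) else (\g.0)) (if true then (\h.h) else (\m.m)))) - ((\n.(n * 2)) (((\k.(\x1.x1)) 7) ((\y1.8) false))))
step 7: [beta@0] (((if false then (\f.0) else (\g.0)) (if true then (\h.h) else (\m.m))) - ((\n.(n * 2)) (((\k.(\x1.x1)) 7) ((\y1.8) false))))
step 8: [if@0.0] (((\g.0) (if true then (\h.h) else (\m.m))) - ((\n.(n * 2)) (((\k.(\x1.x1)) 7) ((\y1.8) false))))
step 9: [beta@0] (0 - ((\n.(n * 2)) (((\k.(\x1.x1)) 7) ((\y1.8) false))))
step 10: [beta@1] (0 - ((((\k.(\x1.x1)) 7) ((\y1.8) false)) * 2))
step 11: [beta@1.0.0] (0 - (((\x1.x1) ((\y1.8) false)) * 2))
step 12: [beta@1.0] (0 - (((\y1.8) false) * 2))
step 13: [beta@1.0] (0 - (8 * 2))
step 14: [delta@1] (0 - 16)
step 15: [delta@root] -16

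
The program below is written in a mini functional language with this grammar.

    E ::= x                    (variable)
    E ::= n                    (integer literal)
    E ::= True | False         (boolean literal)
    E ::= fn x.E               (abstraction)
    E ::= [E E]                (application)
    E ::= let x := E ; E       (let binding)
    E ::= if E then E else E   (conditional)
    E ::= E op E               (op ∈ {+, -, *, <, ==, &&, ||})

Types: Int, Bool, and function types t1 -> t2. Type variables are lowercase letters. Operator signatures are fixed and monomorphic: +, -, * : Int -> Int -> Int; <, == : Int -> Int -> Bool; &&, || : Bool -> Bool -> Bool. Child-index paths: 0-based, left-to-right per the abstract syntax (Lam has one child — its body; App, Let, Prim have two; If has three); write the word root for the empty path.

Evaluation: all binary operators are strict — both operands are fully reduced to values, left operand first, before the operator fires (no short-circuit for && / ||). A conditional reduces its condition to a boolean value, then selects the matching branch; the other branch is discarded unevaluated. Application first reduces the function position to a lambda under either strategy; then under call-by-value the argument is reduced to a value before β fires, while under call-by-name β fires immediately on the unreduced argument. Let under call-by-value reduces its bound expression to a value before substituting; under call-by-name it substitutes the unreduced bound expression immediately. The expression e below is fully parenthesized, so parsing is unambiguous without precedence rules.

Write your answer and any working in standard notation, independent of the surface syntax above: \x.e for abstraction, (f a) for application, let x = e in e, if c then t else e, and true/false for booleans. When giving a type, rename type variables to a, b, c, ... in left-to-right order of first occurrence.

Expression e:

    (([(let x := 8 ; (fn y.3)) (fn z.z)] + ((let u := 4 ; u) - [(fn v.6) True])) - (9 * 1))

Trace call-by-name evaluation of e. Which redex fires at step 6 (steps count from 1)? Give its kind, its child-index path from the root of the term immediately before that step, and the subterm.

Answer: delta at 0 : (3 + -2)

Working:
step 0: ((((let x = 8 in (\y.3)) (\z.z)) + ((let u = 4 in u) - ((\v.6) true))) - (9 * 1))
step 1: [let@0.0.0] ((((\y.3) (\z.z)) + ((let u = 4 in u) - ((\v.6) true))) - (9 * 1))
step 2: [beta@0.0] ((3 + ((let u = 4 in u) - ((\v.6) true))) - (9 * 1))
step 3: [let@0.1.0] ((3 + (4 - ((\v.6) true))) - (9 * 1))
step 4: [beta@0.1.1] ((3 + (4 - 6)) - (9 * 1))
step 5: [delta@0.1] ((3 + -2) - (9 * 1))
step 6: [delta@0] (1 - (9 * 1))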